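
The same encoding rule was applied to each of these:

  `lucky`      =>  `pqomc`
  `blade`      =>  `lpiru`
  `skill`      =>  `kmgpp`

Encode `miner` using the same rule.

l(11)→p(15) and u(20)→q(16) fit y≡3x+8 (mod 26); the inverse of 3 mod 26 is 9. This is an affine cipher: with a=0,…,z=25, each position x becomes (3x+8) mod 26.
For miner: m(12)→3·12+8≡18=s; i(8)→3·8+8≡6=g; n(13)→3·13+8≡21=v; e(4)→3·4+8≡20=u; r(17)→3·17+8≡7=h (all mod 26).

sgvuh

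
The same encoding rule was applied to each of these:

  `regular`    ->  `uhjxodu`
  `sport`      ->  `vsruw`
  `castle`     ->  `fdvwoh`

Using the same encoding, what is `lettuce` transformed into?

Compare letters: r→u is +3, e→h is +3, g→j is +3 — a constant shift. It's a constant shift of +3 (ROT3).
For lettuce: l+3=o, e+3=h, t+3=w, t+3=w, u+3=x, c+3=f, e+3=h.

ohwwxfh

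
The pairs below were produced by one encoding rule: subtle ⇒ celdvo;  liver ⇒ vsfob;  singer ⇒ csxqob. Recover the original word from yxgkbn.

Each letter is shifted forward by 10 in the alphabet (a Caesar shift of +10).
Decoding yxgkbn: y−10=o, x−10=n, g−10=w, k−10=a, b−10=r, n−10=d.

onward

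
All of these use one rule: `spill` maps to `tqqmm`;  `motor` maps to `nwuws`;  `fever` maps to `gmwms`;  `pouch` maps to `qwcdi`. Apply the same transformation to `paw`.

qix

Vowels shift forward by 8 and consonants shift forward by 1.
For paw: p(cons)+1=q, a(vowel)+8=i, w(cons)+1=x.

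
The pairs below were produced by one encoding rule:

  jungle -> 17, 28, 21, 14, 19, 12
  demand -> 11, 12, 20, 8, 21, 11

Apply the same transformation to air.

Letters become their 1-based position plus 7 (so a→8, b→9, …).
For air: a=1→8, i=9→16, r=18→25.

8, 16, 25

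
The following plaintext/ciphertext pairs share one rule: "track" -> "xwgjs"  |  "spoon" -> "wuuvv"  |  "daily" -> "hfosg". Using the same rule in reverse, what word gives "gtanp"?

The shift increases by 1 at each position, starting from +4: 4, 5, 6, ….
Reversing it on gtanp: g−4=c, t−5=o, a−6=u, n−7=g, p−8=h.

cough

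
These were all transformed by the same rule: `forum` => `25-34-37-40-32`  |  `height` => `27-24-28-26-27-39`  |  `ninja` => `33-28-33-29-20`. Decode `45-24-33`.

zen

Letters become their 1-based position plus 19 (so a→20, b→21, …).
Decoding 45-24-33: 45→(45−19)÷1=26=z, 24→(24−19)÷1=5=e, 33→(33−19)÷1=14=n.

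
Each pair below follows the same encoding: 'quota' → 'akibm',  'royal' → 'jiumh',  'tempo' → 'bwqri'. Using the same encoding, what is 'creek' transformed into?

ejwwy

q(16)→a(0) and u(20)→k(10) fit y≡9x+12 (mod 26); the inverse of 9 mod 26 is 3. Each letter's alphabet position (a=0..z=25) is mapped through 9·x+12 mod 26 — an affine cipher.
For creek: c(2)→9·2+12≡4=e; r(17)→9·17+12≡9=j; e(4)→9·4+12≡22=w; e(4)→9·4+12≡22=w; k(10)→9·10+12≡24=y (all mod 26).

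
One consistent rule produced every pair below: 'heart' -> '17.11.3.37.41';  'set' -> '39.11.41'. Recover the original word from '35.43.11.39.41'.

Each letter becomes 2×(its alphabet position, a=1..z=26) + 1.
Reversing it on 35.43.11.39.41: 35→(35−1)÷2=17=q, 43→(43−1)÷2=21=u, 11→(11−1)÷2=5=e, 39→(39−1)÷2=19=s, 41→(41−1)÷2=20=t.

quest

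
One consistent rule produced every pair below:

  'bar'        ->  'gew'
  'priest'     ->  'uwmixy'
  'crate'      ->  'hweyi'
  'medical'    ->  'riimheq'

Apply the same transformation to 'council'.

The shift depends on letter class: consonant b→g is +5, but vowel a→e is +4. Vowels shift forward by 4 and consonants shift forward by 5.
Applying it to council: c(cons)+5=h, o(vowel)+4=s, u(vowel)+4=y, n(cons)+5=s, c(cons)+5=h, i(vowel)+4=m, l(cons)+5=q.

hsyshmq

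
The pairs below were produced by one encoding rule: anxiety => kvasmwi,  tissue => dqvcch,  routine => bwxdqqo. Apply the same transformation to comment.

A repeating key of period 3 is used — shifts +10, +8, +3 over and over.
Applying it to comment: c+10=m, o+8=w, m+3=p, m+10=w, e+8=m, n+3=q, t+10=d.

mwpwmqd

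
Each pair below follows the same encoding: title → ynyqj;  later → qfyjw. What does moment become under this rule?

Compare letters: t→y is +5, i→n is +5, t→y is +5 — a constant shift. Every letter moves 5 places later in the alphabet, wrapping around z→a.
On moment: m+5=r, o+5=t, m+5=r, e+5=j, n+5=s, t+5=y.

rtrjsy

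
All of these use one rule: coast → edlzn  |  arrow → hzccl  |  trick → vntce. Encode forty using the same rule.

The output letters match the input read backwards, each shifted +11: coast reversed is tsaoc. Two steps: reverse the string, then apply a Caesar shift of +11.
On forty: reverse → ytrof; then shift: y+11=j, t+11=e, r+11=c, o+11=z, f+11=q.

jeczq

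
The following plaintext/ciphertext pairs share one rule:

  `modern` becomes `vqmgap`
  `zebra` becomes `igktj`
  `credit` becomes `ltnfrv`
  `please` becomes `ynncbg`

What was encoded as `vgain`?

Shifts by position in modern: pos 0: m→v (+9), pos 1: o→q (+2), pos 2: d→m (+9), pos 3: e→g (+2) — repeating every 2. A repeating key of period 2 is used — shifts +9, +2 over and over.
Reversing it on vgain: v−9=m, g−2=e, a−9=r, i−2=g, n−9=e.

merge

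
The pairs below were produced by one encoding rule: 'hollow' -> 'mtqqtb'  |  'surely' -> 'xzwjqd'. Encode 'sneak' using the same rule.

xsjfp

Compare letters: h→m is +5, o→t is +5, l→q is +5 — a constant shift. This is a Caesar cipher with shift 5.
Applying it to sneak: s+5=x, n+5=s, e+5=j, a+5=f, k+5=p.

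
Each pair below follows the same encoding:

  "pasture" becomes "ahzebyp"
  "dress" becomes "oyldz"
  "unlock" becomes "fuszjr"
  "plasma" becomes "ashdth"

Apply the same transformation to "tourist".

Shifts by position in pasture: pos 0: p→a (+11), pos 1: a→h (+7), pos 2: s→z (+7), pos 3: t→e (+11), pos 4: u→b (+7), pos 5: r→y (+7) — repeating every 3. The shifts repeat in a cycle of length 3: positions 0,1,… shift by +11, +7, +7, then the pattern repeats.
Applying it to tourist: t+11=e, o+7=v, u+7=b, r+11=c, i+7=p, s+7=z, t+11=e.

evbcpze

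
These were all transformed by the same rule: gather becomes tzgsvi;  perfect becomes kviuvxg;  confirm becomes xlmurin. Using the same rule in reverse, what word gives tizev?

grave

Each pair mirrors across the alphabet (g↔t, a↔z, t↔g): positions sum to 25. Letters are reflected about the middle of the alphabet (position → 25−position): Atbash.
Reversing it on tizev: t↔g, i↔r, z↔a, e↔v, v↔e.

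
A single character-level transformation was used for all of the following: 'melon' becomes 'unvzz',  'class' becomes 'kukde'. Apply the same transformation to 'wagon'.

Each letter shifts forward by (position + 8), i.e. 8, 9, 10, … — the shift grows by one for each successive letter.
On wagon: w+8=e, a+9=j, g+10=q, o+11=z, n+12=z.

ejqzz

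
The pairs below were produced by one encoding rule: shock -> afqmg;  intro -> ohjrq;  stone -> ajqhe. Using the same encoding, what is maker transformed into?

Each letter's alphabet position (a=0..z=25) is mapped through 9·x+20 mod 26 — an affine cipher.
On maker: m(12)→9·12+20≡24=y; a(0)→9·0+20≡20=u; k(10)→9·10+20≡6=g; e(4)→9·4+20≡4=e; r(17)→9·17+20≡17=r (all mod 26).

yuger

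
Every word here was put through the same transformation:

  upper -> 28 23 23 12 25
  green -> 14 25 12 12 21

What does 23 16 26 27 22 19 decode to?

pistol

u is letter #21 and maps to 28: an offset of 7. Each letter is replaced by its alphabet position (a=1..z=26) + 7.
Decoding 23 16 26 27 22 19: 23→(23−7)÷1=16=p, 16→(16−7)÷1=9=i, 26→(26−7)÷1=19=s, 27→(27−7)÷1=20=t, 22→(22−7)÷1=15=o, 19→(19−7)÷1=12=l.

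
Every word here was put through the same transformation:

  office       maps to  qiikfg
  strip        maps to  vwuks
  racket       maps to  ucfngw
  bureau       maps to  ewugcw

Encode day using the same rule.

The shift depends on letter class: consonant f→i is +3, but vowel o→q is +2. The rule splits by letter class: vowels +2, consonants +3.
Applying it to day: d(cons)+3=g, a(vowel)+2=c, y(cons)+3=b.

gcb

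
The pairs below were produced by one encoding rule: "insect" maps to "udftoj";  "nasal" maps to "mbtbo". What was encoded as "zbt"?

The output letters match the input read backwards, each shifted +1: insect reversed is tcesni. Read the word backwards and shift each letter +1.
Decoding zbt: shift back: z−1=y, b−1=a, t−1=s → yas; then reverse → say.

say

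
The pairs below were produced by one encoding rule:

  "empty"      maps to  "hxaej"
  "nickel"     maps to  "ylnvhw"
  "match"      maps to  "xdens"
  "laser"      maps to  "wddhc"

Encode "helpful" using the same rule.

The shift depends on letter class: consonant m→x is +11, but vowel e→h is +3. Vowels shift forward by 3 and consonants shift forward by 11.
On helpful: h(cons)+11=s, e(vowel)+3=h, l(cons)+11=w, p(cons)+11=a, f(cons)+11=q, u(vowel)+3=x, l(cons)+11=w.

shwaqxw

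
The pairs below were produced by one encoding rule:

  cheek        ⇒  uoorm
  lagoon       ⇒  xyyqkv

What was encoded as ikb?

Read the word backwards and shift each letter +10.
Decoding ikb: shift back: i−10=y, k−10=a, b−10=r → yar; then reverse → ray.

ray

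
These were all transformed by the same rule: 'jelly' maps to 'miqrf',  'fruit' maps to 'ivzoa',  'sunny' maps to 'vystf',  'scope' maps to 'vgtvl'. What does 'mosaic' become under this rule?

psxgpk

In jelly: j→m is +3, e→i is +4, l→q is +5, l→r is +6 — the shift increases by 1 each position. Letter i (0-indexed) is shifted by i+3, so successive shifts are 3, 4, 5, ….
For mosaic: m+3=p, o+4=s, s+5=x, a+6=g, i+7=p, c+8=k.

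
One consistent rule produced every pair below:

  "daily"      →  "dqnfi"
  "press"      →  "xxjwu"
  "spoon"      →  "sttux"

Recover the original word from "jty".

toe

The output letters match the input read backwards, each shifted +5: daily reversed is yliad. Read the word backwards and shift each letter +5.
Undoing it on jty: shift back: j−5=e, t−5=o, y−5=t → eot; then reverse → toe.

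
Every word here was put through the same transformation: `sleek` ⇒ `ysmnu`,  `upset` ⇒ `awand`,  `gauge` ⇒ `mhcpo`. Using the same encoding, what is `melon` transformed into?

sltxx

In sleek: s→y is +6, l→s is +7, e→m is +8, e→n is +9 — the shift increases by 1 each position. Each letter shifts forward by (position + 6), i.e. 6, 7, 8, … — the shift grows by one for each successive letter.
For melon: m+6=s, e+7=l, l+8=t, o+9=x, n+10=x.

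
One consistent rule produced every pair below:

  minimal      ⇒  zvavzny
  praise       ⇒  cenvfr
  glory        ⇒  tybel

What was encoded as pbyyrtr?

Compare letters: m→z is +13, i→v is +13, n→a is +13 — a constant shift. Every letter moves 13 places later in the alphabet, wrapping around z→a.
Decoding pbyyrtr: p−13=c, b−13=o, y−13=l, y−13=l, r−13=e, t−13=g, r−13=e.

college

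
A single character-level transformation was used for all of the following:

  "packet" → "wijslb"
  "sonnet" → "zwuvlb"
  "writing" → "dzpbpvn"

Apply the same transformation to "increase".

pvjzlizm

Shifts by position in packet: pos 0: p→w (+7), pos 1: a→i (+8), pos 2: c→j (+7), pos 3: k→s (+8) — repeating every 2. It's a Vigenère-style cipher with numeric key [7,8]: position i shifts by key[i mod 2].
Applying it to increase: i+7=p, n+8=v, c+7=j, r+8=z, e+7=l, a+8=i, s+7=z, e+8=m.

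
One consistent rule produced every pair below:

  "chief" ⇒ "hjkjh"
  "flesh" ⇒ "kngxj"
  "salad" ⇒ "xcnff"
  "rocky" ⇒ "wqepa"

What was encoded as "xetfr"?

scrap

The shifts repeat in a cycle of length 3: positions 0,1,… shift by +5, +2, +2, then the pattern repeats.
Decoding xetfr: x−5=s, e−2=c, t−2=r, f−5=a, r−2=p.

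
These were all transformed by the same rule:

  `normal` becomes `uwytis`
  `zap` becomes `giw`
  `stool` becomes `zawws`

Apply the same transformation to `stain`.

zaiqu

The shift depends on letter class: consonant n→u is +7, but vowel o→w is +8. Two shifts are in play — +8 for a/e/i/o/u, +7 for every other letter.
Applying it to stain: s(cons)+7=z, t(cons)+7=a, a(vowel)+8=i, i(vowel)+8=q, n(cons)+7=u.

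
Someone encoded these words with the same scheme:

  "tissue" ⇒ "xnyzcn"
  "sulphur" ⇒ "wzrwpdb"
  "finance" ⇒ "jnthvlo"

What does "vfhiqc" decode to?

rabbit

Letter i (0-indexed) is shifted by i+4, so successive shifts are 4, 5, 6, ….
Decoding vfhiqc: v−4=r, f−5=a, h−6=b, i−7=b, q−8=i, c−9=t.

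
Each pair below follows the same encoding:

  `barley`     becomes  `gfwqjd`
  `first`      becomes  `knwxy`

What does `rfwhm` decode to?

It's a constant shift of +5 (ROT5).
Undoing it on rfwhm: r−5=m, f−5=a, w−5=r, h−5=c, m−5=h.

march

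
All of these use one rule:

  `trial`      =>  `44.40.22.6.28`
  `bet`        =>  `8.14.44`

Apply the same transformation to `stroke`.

t(#20)→44 and r(#18)→40: differences scale by 2, so n = 2·pos + 4. With a=1..z=26, the number is 2·pos + 4.
For stroke: s=19→42, t=20→44, r=18→40, o=15→34, k=11→26, e=5→14.

42.44.40.34.26.14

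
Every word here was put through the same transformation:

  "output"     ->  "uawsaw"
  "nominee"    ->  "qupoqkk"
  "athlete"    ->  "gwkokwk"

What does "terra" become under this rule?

The shift depends on letter class: consonant t→w is +3, but vowel o→u is +6. Vowels shift forward by 6 and consonants shift forward by 3.
On terra: t(cons)+3=w, e(vowel)+6=k, r(cons)+3=u, r(cons)+3=u, a(vowel)+6=g.

wkuug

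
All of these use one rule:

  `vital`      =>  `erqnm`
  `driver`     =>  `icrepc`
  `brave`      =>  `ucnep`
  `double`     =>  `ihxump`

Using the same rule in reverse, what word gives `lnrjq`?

Treating letters as 0–25, the rule is x ↦ 7x + 13 (mod 26).
Reversing it on lnrjq: l(11)→15·(11−13)≡22=w; n(13)→15·(13−13)≡0=a; r(17)→15·(17−13)≡8=i; j(9)→15·(9−13)≡18=s; q(16)→15·(16−13)≡19=t (all mod 26).

waist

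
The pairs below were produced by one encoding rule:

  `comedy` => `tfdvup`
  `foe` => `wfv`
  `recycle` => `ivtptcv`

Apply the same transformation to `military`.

This is a Caesar cipher with shift 17.
Applying it to military: m+17=d, i+17=z, l+17=c, i+17=z, t+17=k, a+17=r, r+17=i, y+17=p.

dzczkrip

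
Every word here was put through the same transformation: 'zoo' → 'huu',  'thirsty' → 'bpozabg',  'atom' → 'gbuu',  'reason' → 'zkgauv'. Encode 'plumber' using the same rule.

The shift depends on letter class: consonant z→h is +8, but vowel o→u is +6. Two shifts are in play — +6 for a/e/i/o/u, +8 for every other letter.
Applying it to plumber: p(cons)+8=x, l(cons)+8=t, u(vowel)+6=a, m(cons)+8=u, b(cons)+8=j, e(vowel)+6=k, r(cons)+8=z.

xtaujkz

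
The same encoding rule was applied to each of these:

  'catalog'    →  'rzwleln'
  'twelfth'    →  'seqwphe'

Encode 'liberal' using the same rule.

The output letters match the input read backwards, each shifted +11: catalog reversed is golatac. The word is reversed, then every letter is shifted forward by 11.
For liberal: reverse → larebil; then shift: l+11=w, a+11=l, r+11=c, e+11=p, b+11=m, i+11=t, l+11=w.

wlcpmtw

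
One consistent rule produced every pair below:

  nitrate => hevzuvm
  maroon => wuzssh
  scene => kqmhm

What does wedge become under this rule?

cmbim

Each letter's alphabet position (a=0..z=25) is mapped through 11·x+20 mod 26 — an affine cipher.
Applying it to wedge: w(22)→11·22+20≡2=c; e(4)→11·4+20≡12=m; d(3)→11·3+20≡1=b; g(6)→11·6+20≡8=i; e(4)→11·4+20≡12=m (all mod 26).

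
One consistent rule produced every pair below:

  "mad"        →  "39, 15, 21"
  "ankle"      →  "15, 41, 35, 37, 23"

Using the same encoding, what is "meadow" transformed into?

39, 23, 15, 21, 43, 59

m(#13)→39 and a(#1)→15: differences scale by 2, so n = 2·pos + 13. Each letter becomes 2×(its alphabet position, a=1..z=26) + 13.
Applying it to meadow: m=13→39, e=5→23, a=1→15, d=4→21, o=15→43, w=23→59.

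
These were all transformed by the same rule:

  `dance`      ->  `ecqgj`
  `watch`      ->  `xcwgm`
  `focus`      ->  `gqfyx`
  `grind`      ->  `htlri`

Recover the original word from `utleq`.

trial

In dance: d→e is +1, a→c is +2, n→q is +3, c→g is +4 — the shift increases by 1 each position. The shift increases by 1 at each position, starting from +1: 1, 2, 3, ….
Undoing it on utleq: u−1=t, t−2=r, l−3=i, e−4=a, q−5=l.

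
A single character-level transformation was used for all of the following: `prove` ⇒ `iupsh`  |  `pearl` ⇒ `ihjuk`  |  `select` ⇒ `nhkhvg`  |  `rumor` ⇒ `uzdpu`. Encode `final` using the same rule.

afwjk

Treating letters as 0–25, the rule is x ↦ 19x + 9 (mod 26).
For final: f(5)→19·5+9≡0=a; i(8)→19·8+9≡5=f; n(13)→19·13+9≡22=w; a(0)→19·0+9≡9=j; l(11)→19·11+9≡10=k (all mod 26).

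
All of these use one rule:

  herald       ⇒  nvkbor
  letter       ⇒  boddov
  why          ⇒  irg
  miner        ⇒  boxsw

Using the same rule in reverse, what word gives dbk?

The output letters match the input read backwards, each shifted +10: herald reversed is dlareh. Read the word backwards and shift each letter +10.
Undoing it on dbk: shift back: d−10=t, b−10=r, k−10=a → tra; then reverse → art.

art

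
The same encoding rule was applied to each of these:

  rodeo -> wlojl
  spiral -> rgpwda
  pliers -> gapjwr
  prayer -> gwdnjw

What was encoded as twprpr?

crisis

r(17)→w(22) and o(14)→l(11) fit y≡21x+3 (mod 26); the inverse of 21 mod 26 is 5. Treating letters as 0–25, the rule is x ↦ 21x + 3 (mod 26).
Decoding twprpr: t(19)→5·(19−3)≡2=c; w(22)→5·(22−3)≡17=r; p(15)→5·(15−3)≡8=i; r(17)→5·(17−3)≡18=s; p(15)→5·(15−3)≡8=i; r(17)→5·(17−3)≡18=s (all mod 26).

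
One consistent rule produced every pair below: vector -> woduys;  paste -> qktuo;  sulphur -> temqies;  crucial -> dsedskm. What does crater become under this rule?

The shift depends on letter class: consonant v→w is +1, but vowel e→o is +10. The rule splits by letter class: vowels +10, consonants +1.
For crater: c(cons)+1=d, r(cons)+1=s, a(vowel)+10=k, t(cons)+1=u, e(vowel)+10=o, r(cons)+1=s.

dskuos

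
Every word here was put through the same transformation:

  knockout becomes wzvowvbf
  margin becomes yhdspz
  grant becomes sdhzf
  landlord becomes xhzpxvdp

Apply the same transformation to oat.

The rule splits by letter class: vowels +7, consonants +12.
For oat: o(vowel)+7=v, a(vowel)+7=h, t(cons)+12=f.

vhf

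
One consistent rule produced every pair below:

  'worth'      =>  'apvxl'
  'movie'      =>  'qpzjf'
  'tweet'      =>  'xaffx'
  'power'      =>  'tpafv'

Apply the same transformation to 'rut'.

vvx

Two shifts are in play — +1 for a/e/i/o/u, +4 for every other letter.
On rut: r(cons)+4=v, u(vowel)+1=v, t(cons)+4=x.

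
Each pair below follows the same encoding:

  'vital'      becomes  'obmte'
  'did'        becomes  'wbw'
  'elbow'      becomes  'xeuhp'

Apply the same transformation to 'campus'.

vtfinl

Compare letters: v→o is +19, i→b is +19, t→m is +19 — a constant shift. Each letter is shifted forward by 19 in the alphabet (a Caesar shift of +19).
Applying it to campus: c+19=v, a+19=t, m+19=f, p+19=i, u+19=n, s+19=l.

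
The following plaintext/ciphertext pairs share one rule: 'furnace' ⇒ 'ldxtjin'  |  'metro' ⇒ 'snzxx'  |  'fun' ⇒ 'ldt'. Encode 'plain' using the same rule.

vrjrt

Two shifts are in play — +9 for a/e/i/o/u, +6 for every other letter.
Applying it to plain: p(cons)+6=v, l(cons)+6=r, a(vowel)+9=j, i(vowel)+9=r, n(cons)+6=t.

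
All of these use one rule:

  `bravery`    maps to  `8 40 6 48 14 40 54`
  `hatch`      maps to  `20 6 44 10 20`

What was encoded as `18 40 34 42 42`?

gross

The formula is n = 2×(alphabet index, a=1) + 4.
Decoding 18 40 34 42 42: 18→(18−4)÷2=7=g, 40→(40−4)÷2=18=r, 34→(34−4)÷2=15=o, 42→(42−4)÷2=19=s, 42→(42−4)÷2=19=s.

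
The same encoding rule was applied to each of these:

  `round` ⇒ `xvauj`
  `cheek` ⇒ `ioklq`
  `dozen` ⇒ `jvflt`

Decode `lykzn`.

fresh

A repeating key of period 2 is used — shifts +6, +7 over and over.
Decoding lykzn: l−6=f, y−7=r, k−6=e, z−7=s, n−6=h.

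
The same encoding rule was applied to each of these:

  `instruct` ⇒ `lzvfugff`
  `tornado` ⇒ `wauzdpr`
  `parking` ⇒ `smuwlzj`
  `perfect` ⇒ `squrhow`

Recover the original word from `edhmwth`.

breathe

Shifts by position in instruct: pos 0: i→l (+3), pos 1: n→z (+12), pos 2: s→v (+3), pos 3: t→f (+12) — repeating every 2. A repeating key of period 2 is used — shifts +3, +12 over and over.
Decoding edhmwth: e−3=b, d−12=r, h−3=e, m−12=a, w−3=t, t−12=h, h−3=e.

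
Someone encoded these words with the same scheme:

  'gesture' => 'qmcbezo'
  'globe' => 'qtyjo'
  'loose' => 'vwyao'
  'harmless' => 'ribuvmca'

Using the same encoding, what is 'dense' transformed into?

The shifts repeat in a cycle of length 2: positions 0,1,… shift by +10, +8, then the pattern repeats.
On dense: d+10=n, e+8=m, n+10=x, s+8=a, e+10=o.

nmxao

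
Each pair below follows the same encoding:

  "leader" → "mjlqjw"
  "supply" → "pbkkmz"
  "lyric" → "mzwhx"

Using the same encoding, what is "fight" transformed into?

chvoi

Each letter's alphabet position (a=0..z=25) is mapped through 19·x+11 mod 26 — an affine cipher.
Applying it to fight: f(5)→19·5+11≡2=c; i(8)→19·8+11≡7=h; g(6)→19·6+11≡21=v; h(7)→19·7+11≡14=o; t(19)→19·19+11≡8=i (all mod 26).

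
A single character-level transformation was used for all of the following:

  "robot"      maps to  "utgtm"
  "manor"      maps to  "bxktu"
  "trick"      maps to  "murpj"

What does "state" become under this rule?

dmxmh

r(17)→u(20) and o(14)→t(19) fit y≡9x+23 (mod 26); the inverse of 9 mod 26 is 3. Treating letters as 0–25, the rule is x ↦ 9x + 23 (mod 26).
On state: s(18)→9·18+23≡3=d; t(19)→9·19+23≡12=m; a(0)→9·0+23≡23=x; t(19)→9·19+23≡12=m; e(4)→9·4+23≡7=h (all mod 26).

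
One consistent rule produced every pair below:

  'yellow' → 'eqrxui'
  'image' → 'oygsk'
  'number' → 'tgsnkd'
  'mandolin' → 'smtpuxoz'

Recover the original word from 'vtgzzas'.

Shifts by position in yellow: pos 0: y→e (+6), pos 1: e→q (+12), pos 2: l→r (+6), pos 3: l→x (+12) — repeating every 2. The shifts repeat in a cycle of length 2: positions 0,1,… shift by +6, +12, then the pattern repeats.
Undoing it on vtgzzas: v−6=p, t−12=h, g−6=a, z−12=n, z−6=t, a−12=o, s−6=m.

phantom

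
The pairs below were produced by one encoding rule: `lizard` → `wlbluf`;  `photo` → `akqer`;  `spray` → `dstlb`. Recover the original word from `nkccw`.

Shifts by position in lizard: pos 0: l→w (+11), pos 1: i→l (+3), pos 2: z→b (+2), pos 3: a→l (+11), pos 4: r→u (+3), pos 5: d→f (+2) — repeating every 3. A repeating key of period 3 is used — shifts +11, +3, +2 over and over.
Decoding nkccw: n−11=c, k−3=h, c−2=a, c−11=r, w−3=t.

chart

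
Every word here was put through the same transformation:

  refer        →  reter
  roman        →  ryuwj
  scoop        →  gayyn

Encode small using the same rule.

r(17)→r(17) and e(4)→e(4) fit y≡15x+22 (mod 26); the inverse of 15 mod 26 is 7. Treating letters as 0–25, the rule is x ↦ 15x + 22 (mod 26).
On small: s(18)→15·18+22≡6=g; m(12)→15·12+22≡20=u; a(0)→15·0+22≡22=w; l(11)→15·11+22≡5=f; l(11)→15·11+22≡5=f (all mod 26).

guwff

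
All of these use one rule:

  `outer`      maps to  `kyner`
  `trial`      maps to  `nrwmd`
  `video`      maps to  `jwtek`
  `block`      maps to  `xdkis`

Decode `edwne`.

o(14)→k(10) and u(20)→y(24) fit y≡11x+12 (mod 26); the inverse of 11 mod 26 is 19. This is an affine cipher: with a=0,…,z=25, each position x becomes (11x+12) mod 26.
Undoing it on edwne: e(4)→19·(4−12)≡4=e; d(3)→19·(3−12)≡11=l; w(22)→19·(22−12)≡8=i; n(13)→19·(13−12)≡19=t; e(4)→19·(4−12)≡4=e (all mod 26).

elite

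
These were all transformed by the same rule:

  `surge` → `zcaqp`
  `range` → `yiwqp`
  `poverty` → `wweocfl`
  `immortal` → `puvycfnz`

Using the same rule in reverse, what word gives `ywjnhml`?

roadway

The shift increases by 1 at each position, starting from +7: 7, 8, 9, ….
Reversing it on ywjnhml: y−7=r, w−8=o, j−9=a, n−10=d, h−11=w, m−12=a, l−13=y.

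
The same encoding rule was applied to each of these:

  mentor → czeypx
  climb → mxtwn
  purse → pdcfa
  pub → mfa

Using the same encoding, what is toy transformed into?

jze

The output letters match the input read backwards, each shifted +11: mentor reversed is rotnem. Two steps: reverse the string, then apply a Caesar shift of +11.
On toy: reverse → yot; then shift: y+11=j, o+11=z, t+11=e.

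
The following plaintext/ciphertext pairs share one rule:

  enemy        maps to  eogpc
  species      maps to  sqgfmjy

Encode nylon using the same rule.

In enemy: e→e is +0, n→o is +1, e→g is +2, m→p is +3 — the shift increases by 1 each position. Each letter shifts forward by its position index (0, 1, 2, …) — the shift grows by one for each successive letter.
On nylon: n+0=n, y+1=z, l+2=n, o+3=r, n+4=r.

nznrr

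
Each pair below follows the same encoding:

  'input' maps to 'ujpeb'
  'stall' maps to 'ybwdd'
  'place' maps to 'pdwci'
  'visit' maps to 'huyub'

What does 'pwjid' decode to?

i(8)→u(20) and n(13)→j(9) fit y≡3x+22 (mod 26); the inverse of 3 mod 26 is 9. Treating letters as 0–25, the rule is x ↦ 3x + 22 (mod 26).
Decoding pwjid: p(15)→9·(15−22)≡15=p; w(22)→9·(22−22)≡0=a; j(9)→9·(9−22)≡13=n; i(8)→9·(8−22)≡4=e; d(3)→9·(3−22)≡11=l (all mod 26).

panel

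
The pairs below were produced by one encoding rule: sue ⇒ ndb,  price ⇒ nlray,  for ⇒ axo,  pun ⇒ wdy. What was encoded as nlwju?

Two steps: reverse the string, then apply a Caesar shift of +9.
Reversing it on nlwju: shift back: n−9=e, l−9=c, w−9=n, j−9=a, u−9=l → ecnal; then reverse → lance.

lance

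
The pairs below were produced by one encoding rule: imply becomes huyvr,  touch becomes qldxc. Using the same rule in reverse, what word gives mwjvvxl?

command

The output letters match the input read backwards, each shifted +9: imply reversed is ylpmi. Two steps: reverse the string, then apply a Caesar shift of +9.
Decoding mwjvvxl: shift back: m−9=d, w−9=n, j−9=a, v−9=m, v−9=m, x−9=o, l−9=c → dnammoc; then reverse → command.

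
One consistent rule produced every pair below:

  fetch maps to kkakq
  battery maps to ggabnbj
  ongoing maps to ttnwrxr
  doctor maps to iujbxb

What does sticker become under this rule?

Each letter shifts forward by (position + 5), i.e. 5, 6, 7, … — the shift grows by one for each successive letter.
Applying it to sticker: s+5=x, t+6=z, i+7=p, c+8=k, k+9=t, e+10=o, r+11=c.

xzpktoc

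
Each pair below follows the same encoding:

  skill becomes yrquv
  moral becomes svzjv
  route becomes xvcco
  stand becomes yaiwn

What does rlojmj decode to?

legacy

In skill: s→y is +6, k→r is +7, i→q is +8, l→u is +9 — the shift increases by 1 each position. Each letter shifts forward by (position + 6), i.e. 6, 7, 8, … — the shift grows by one for each successive letter.
Undoing it on rlojmj: r−6=l, l−7=e, o−8=g, j−9=a, m−10=c, j−11=y.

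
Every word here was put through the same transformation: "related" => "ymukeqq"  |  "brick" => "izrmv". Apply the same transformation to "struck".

zbaenw

In related: r→y is +7, e→m is +8, l→u is +9, a→k is +10 — the shift increases by 1 each position. Letter i (0-indexed) is shifted by i+7, so successive shifts are 7, 8, 9, ….
Applying it to struck: s+7=z, t+8=b, r+9=a, u+10=e, c+11=n, k+12=w.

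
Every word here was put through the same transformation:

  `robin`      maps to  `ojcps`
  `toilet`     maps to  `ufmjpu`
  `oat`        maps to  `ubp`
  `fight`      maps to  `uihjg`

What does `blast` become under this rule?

The word is reversed, then every letter is shifted forward by 1.
On blast: reverse → tsalb; then shift: t+1=u, s+1=t, a+1=b, l+1=m, b+1=c.

utbmc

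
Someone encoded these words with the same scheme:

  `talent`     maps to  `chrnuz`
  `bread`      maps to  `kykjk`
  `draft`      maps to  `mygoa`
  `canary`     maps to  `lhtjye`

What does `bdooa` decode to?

swift

A repeating key of period 3 is used — shifts +9, +7, +6 over and over.
Reversing it on bdooa: b−9=s, d−7=w, o−6=i, o−9=f, a−7=t.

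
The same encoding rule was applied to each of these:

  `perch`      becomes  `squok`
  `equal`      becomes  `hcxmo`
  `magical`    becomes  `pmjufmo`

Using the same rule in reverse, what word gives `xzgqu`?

under

Shifts by position in perch: pos 0: p→s (+3), pos 1: e→q (+12), pos 2: r→u (+3), pos 3: c→o (+12) — repeating every 2. It's a Vigenère-style cipher with numeric key [3,12]: position i shifts by key[i mod 2].
Reversing it on xzgqu: x−3=u, z−12=n, g−3=d, q−12=e, u−3=r.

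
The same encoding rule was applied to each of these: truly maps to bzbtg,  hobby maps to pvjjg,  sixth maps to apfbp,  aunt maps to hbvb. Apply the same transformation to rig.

zpo

The shift depends on letter class: consonant t→b is +8, but vowel u→b is +7. The rule splits by letter class: vowels +7, consonants +8.
Applying it to rig: r(cons)+8=z, i(vowel)+7=p, g(cons)+8=o.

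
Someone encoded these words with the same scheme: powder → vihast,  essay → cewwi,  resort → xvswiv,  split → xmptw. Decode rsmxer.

The output letters match the input read backwards, each shifted +4: powder reversed is redwop. Two steps: reverse the string, then apply a Caesar shift of +4.
Decoding rsmxer: shift back: r−4=n, s−4=o, m−4=i, x−4=t, e−4=a, r−4=n → noitan; then reverse → nation.

nation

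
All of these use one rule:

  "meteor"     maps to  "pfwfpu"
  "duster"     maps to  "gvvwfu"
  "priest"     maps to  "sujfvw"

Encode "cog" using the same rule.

The shift depends on letter class: consonant m→p is +3, but vowel e→f is +1. Two shifts are in play — +1 for a/e/i/o/u, +3 for every other letter.
Applying it to cog: c(cons)+3=f, o(vowel)+1=p, g(cons)+3=j.

fpj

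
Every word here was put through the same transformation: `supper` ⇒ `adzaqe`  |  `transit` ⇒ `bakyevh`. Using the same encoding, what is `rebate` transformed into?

znllfr

In supper: s→a is +8, u→d is +9, p→z is +10, p→a is +11 — the shift increases by 1 each position. Each letter shifts forward by (position + 8), i.e. 8, 9, 10, … — the shift grows by one for each successive letter.
Applying it to rebate: r+8=z, e+9=n, b+10=l, a+11=l, t+12=f, e+13=r.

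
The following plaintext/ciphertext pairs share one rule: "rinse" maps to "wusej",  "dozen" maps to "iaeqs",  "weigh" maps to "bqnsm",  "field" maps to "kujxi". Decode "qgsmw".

Shifts by position in rinse: pos 0: r→w (+5), pos 1: i→u (+12), pos 2: n→s (+5), pos 3: s→e (+12) — repeating every 2. A repeating key of period 2 is used — shifts +5, +12 over and over.
Decoding qgsmw: q−5=l, g−12=u, s−5=n, m−12=a, w−5=r.

lunar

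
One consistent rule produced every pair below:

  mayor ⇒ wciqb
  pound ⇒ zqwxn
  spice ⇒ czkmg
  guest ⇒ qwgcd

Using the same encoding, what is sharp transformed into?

The shift depends on letter class: consonant m→w is +10, but vowel a→c is +2. Vowels shift forward by 2 and consonants shift forward by 10.
For sharp: s(cons)+10=c, h(cons)+10=r, a(vowel)+2=c, r(cons)+10=b, p(cons)+10=z.

crcbz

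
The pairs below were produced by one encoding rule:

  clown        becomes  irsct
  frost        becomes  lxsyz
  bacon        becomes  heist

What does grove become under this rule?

The rule splits by letter class: vowels +4, consonants +6.
For grove: g(cons)+6=m, r(cons)+6=x, o(vowel)+4=s, v(cons)+6=b, e(vowel)+4=i.

mxsbi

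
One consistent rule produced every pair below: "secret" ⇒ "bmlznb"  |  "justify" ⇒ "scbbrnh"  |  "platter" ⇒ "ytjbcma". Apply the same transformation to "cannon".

Shifts by position in secret: pos 0: s→b (+9), pos 1: e→m (+8), pos 2: c→l (+9), pos 3: r→z (+8) — repeating every 2. A repeating key of period 2 is used — shifts +9, +8 over and over.
On cannon: c+9=l, a+8=i, n+9=w, n+8=v, o+9=x, n+8=v.

liwvxv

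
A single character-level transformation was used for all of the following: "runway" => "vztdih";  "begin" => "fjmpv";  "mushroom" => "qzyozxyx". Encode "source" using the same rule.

In runway: r→v is +4, u→z is +5, n→t is +6, w→d is +7 — the shift increases by 1 each position. Each letter shifts forward by (position + 4), i.e. 4, 5, 6, … — the shift grows by one for each successive letter.
Applying it to source: s+4=w, o+5=t, u+6=a, r+7=y, c+8=k, e+9=n.

wtaykn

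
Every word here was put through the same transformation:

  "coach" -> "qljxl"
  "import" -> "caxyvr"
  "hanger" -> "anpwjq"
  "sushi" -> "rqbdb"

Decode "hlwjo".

The output letters match the input read backwards, each shifted +9: coach reversed is hcaoc. Two steps: reverse the string, then apply a Caesar shift of +9.
Decoding hlwjo: shift back: h−9=y, l−9=c, w−9=n, j−9=a, o−9=f → ycnaf; then reverse → fancy.

fancy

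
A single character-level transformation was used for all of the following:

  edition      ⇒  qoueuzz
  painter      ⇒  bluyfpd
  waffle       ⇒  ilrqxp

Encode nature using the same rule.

zlffdp

Shifts by position in edition: pos 0: e→q (+12), pos 1: d→o (+11), pos 2: i→u (+12), pos 3: t→e (+11) — repeating every 2. It's a Vigenère-style cipher with numeric key [12,11]: position i shifts by key[i mod 2].
Applying it to nature: n+12=z, a+11=l, t+12=f, u+11=f, r+12=d, e+11=p.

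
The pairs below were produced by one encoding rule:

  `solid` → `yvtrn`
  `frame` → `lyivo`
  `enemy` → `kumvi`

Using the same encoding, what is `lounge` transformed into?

rvcwqp

Letter i (0-indexed) is shifted by i+6, so successive shifts are 6, 7, 8, ….
For lounge: l+6=r, o+7=v, u+8=c, n+9=w, g+10=q, e+11=p.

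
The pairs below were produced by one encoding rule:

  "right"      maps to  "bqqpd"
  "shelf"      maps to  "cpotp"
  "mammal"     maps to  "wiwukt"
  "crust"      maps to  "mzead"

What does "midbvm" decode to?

It's a Vigenère-style cipher with numeric key [10,8]: position i shifts by key[i mod 2].
Reversing it on midbvm: m−10=c, i−8=a, d−10=t, b−8=t, v−10=l, m−8=e.

cattle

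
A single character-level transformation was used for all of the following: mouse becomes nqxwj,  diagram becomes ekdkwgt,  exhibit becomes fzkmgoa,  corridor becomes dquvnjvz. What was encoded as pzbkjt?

Letter i (0-indexed) is shifted by i+1, so successive shifts are 1, 2, 3, ….
Decoding pzbkjt: p−1=o, z−2=x, b−3=y, k−4=g, j−5=e, t−6=n.

oxygen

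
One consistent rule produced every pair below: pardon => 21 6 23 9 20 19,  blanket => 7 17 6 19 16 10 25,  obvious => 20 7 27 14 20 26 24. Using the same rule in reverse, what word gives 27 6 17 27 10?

valve

p is letter #16 and maps to 21: an offset of 5. Each letter is replaced by its alphabet position (a=1..z=26) + 5.
Reversing it on 27 6 17 27 10: 27→(27−5)÷1=22=v, 6→(6−5)÷1=1=a, 17→(17−5)÷1=12=l, 27→(27−5)÷1=22=v, 10→(10−5)÷1=5=e.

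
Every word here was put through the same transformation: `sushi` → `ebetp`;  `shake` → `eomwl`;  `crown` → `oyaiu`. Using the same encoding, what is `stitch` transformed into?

eaufjt

It's a Vigenère-style cipher with numeric key [12,7,12]: position i shifts by key[i mod 3].
For stitch: s+12=e, t+7=a, i+12=u, t+12=f, c+7=j, h+12=t.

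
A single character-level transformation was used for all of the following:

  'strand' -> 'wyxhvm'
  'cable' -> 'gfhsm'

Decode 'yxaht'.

Letter i (0-indexed) is shifted by i+4, so successive shifts are 4, 5, 6, ….
Decoding yxaht: y−4=u, x−5=s, a−6=u, h−7=a, t−8=l.

usual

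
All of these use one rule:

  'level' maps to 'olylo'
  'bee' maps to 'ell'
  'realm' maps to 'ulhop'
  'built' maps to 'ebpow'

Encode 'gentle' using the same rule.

The shift depends on letter class: consonant l→o is +3, but vowel e→l is +7. Vowels shift forward by 7 and consonants shift forward by 3.
On gentle: g(cons)+3=j, e(vowel)+7=l, n(cons)+3=q, t(cons)+3=w, l(cons)+3=o, e(vowel)+7=l.

jlqwol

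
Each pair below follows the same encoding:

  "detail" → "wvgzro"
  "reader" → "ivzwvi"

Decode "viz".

Each pair mirrors across the alphabet (d↔w, e↔v, t↔g): positions sum to 25. Letters are reflected about the middle of the alphabet (position → 25−position): Atbash.
Undoing it on viz: v↔e, i↔r, z↔a.

era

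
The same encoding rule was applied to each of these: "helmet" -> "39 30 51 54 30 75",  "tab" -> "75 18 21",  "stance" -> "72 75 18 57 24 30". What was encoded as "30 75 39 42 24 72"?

ethics

h(#8)→39 and e(#5)→30: differences scale by 3, so n = 3·pos + 15. The formula is n = 3×(alphabet index, a=1) + 15.
Reversing it on 30 75 39 42 24 72: 30→(30−15)÷3=5=e, 75→(75−15)÷3=20=t, 39→(39−15)÷3=8=h, 42→(42−15)÷3=9=i, 24→(24−15)÷3=3=c, 72→(72−15)÷3=19=s.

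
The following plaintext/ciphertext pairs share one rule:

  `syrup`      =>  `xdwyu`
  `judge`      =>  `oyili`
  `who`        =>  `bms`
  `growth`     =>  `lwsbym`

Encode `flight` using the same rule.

kqmlmy

The shift depends on letter class: consonant s→x is +5, but vowel u→y is +4. The rule splits by letter class: vowels +4, consonants +5.
Applying it to flight: f(cons)+5=k, l(cons)+5=q, i(vowel)+4=m, g(cons)+5=l, h(cons)+5=m, t(cons)+5=y.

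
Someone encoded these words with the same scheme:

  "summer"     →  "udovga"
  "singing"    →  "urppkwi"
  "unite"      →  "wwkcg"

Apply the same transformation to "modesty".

Shifts by position in summer: pos 0: s→u (+2), pos 1: u→d (+9), pos 2: m→o (+2), pos 3: m→v (+9) — repeating every 2. It's a Vigenère-style cipher with numeric key [2,9]: position i shifts by key[i mod 2].
Applying it to modesty: m+2=o, o+9=x, d+2=f, e+9=n, s+2=u, t+9=c, y+2=a.

oxfnuca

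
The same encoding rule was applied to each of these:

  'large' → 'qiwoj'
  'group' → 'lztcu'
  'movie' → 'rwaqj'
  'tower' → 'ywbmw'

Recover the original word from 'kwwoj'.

It's a Vigenère-style cipher with numeric key [5,8]: position i shifts by key[i mod 2].
Undoing it on kwwoj: k−5=f, w−8=o, w−5=r, o−8=g, j−5=e.

forge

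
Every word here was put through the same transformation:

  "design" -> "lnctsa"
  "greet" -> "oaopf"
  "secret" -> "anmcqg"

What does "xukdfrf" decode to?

plaster

Letter i (0-indexed) is shifted by i+8, so successive shifts are 8, 9, 10, ….
Decoding xukdfrf: x−8=p, u−9=l, k−10=a, d−11=s, f−12=t, r−13=e, f−14=r.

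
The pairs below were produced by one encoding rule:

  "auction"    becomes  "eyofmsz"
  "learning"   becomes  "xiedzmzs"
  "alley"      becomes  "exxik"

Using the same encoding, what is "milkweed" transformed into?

ymxwiiip

The shift depends on letter class: consonant c→o is +12, but vowel a→e is +4. Vowels shift forward by 4 and consonants shift forward by 12.
On milkweed: m(cons)+12=y, i(vowel)+4=m, l(cons)+12=x, k(cons)+12=w, w(cons)+12=i, e(vowel)+4=i, e(vowel)+4=i, d(cons)+12=p.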